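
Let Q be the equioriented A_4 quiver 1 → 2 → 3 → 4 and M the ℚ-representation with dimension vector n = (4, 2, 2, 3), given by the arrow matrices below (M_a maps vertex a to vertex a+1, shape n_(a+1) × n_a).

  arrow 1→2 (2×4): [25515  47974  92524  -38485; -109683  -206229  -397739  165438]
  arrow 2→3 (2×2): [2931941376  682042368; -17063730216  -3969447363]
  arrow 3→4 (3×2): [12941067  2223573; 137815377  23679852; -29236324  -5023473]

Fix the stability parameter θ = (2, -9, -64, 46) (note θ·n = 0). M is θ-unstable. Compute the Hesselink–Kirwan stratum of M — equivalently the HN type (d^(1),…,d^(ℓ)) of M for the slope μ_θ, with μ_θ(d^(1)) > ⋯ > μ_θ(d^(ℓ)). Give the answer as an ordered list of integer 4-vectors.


Interval decomposition of M: I[1,1]^2, I[1,2], I[1,4], I[3,4], I[4,4].
HN type (ℓ=5): μ^(1)=46; μ^(2)=2; μ^(3)=-7/2; μ^(4)=-71/3; μ^(5)=-64

((0, 0, 0, 3); (2, 0, 0, 0); (1, 1, 0, 0); (1, 1, 1, 0); (0, 0, 1, 0))


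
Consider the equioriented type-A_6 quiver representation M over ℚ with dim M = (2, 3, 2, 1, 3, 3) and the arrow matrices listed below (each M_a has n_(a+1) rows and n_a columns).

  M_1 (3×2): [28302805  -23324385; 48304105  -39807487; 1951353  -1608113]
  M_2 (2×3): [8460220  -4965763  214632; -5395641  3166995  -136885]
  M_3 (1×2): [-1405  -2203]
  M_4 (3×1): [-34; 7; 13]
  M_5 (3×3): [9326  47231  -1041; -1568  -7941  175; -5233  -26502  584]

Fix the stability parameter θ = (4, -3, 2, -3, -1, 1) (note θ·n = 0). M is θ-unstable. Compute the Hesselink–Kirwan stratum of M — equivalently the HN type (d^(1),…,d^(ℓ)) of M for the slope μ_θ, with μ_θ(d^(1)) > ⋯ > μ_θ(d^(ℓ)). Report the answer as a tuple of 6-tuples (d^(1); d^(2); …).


Via rank(M_{q-1}∘⋯∘M_p): M ≅ I[1,2], I[1,3], I[2,5], I[5,6]^2, I[6,6].
μ_θ-semistable layers: μ^(1)=2; μ^(2)=1; μ^(3)=1/2; μ^(4)=-2/3; μ^(5)=-1; μ^(6)=-3

((0, 0, 1, 0, 0, 0); (0, 0, 0, 0, 0, 3); (2, 2, 0, 0, 0, 0); (0, 0, 1, 1, 1, 0); (0, 0, 0, 0, 2, 0); (0, 1, 0, 0, 0, 0))


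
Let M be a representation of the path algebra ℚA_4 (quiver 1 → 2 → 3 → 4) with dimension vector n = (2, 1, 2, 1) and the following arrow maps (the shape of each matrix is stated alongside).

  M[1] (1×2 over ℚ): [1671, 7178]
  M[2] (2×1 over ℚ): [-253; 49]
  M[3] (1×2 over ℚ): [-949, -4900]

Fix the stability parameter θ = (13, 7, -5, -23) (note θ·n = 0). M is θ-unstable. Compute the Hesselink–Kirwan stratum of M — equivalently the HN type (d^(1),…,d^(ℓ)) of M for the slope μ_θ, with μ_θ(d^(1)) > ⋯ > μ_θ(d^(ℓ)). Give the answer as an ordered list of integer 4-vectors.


Barcode: M ≅ I[1,1], I[1,4], I[3,3]. HN layers by μ_θ (3 steps, strictly decreasing):
  μ^(1)=13; μ^(2)=-2; μ^(3)=-5

((1, 0, 0, 0); (1, 1, 1, 1); (0, 0, 1, 0))


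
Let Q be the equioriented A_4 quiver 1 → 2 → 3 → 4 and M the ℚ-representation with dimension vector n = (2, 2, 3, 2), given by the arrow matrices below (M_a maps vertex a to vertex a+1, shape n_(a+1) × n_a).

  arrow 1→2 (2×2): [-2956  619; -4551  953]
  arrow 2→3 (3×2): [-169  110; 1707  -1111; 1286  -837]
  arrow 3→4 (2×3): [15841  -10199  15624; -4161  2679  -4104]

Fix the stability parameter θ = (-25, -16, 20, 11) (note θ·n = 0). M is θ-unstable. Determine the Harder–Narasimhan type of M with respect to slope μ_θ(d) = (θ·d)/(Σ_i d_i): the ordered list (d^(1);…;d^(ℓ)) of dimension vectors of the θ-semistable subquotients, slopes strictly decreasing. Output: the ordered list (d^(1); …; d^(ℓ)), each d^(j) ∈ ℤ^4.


Via rank(M_{q-1}∘⋯∘M_p): M ≅ I[1,3], I[1,4], I[3,3], I[4,4].
μ_θ-semistable layers: μ^(1)=20; μ^(2)=31/2; μ^(3)=11; μ^(4)=-16; μ^(5)=-25

((0, 0, 2, 0); (0, 0, 1, 1); (0, 0, 0, 1); (0, 2, 0, 0); (2, 0, 0, 0))


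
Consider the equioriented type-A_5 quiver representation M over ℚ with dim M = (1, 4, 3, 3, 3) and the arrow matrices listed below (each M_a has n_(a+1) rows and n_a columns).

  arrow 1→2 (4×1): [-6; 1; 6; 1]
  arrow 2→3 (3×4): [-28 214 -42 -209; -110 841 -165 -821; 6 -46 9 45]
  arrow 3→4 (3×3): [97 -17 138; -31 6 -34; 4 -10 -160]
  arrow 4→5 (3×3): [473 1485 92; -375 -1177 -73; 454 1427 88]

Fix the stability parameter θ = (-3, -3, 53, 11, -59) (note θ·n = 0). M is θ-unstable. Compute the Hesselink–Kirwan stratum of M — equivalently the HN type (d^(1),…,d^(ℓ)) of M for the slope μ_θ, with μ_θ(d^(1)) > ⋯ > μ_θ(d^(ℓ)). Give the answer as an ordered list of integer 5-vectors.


Interval decomposition of M: I[1,5], I[2,2], I[2,3], I[2,5], I[4,5].
HN type (ℓ=4): μ^(1)=53; μ^(2)=5/3; μ^(3)=-3; μ^(4)=-24

((0, 0, 1, 0, 0); (0, 0, 2, 2, 2); (1, 4, 0, 0, 0); (0, 0, 0, 1, 1))


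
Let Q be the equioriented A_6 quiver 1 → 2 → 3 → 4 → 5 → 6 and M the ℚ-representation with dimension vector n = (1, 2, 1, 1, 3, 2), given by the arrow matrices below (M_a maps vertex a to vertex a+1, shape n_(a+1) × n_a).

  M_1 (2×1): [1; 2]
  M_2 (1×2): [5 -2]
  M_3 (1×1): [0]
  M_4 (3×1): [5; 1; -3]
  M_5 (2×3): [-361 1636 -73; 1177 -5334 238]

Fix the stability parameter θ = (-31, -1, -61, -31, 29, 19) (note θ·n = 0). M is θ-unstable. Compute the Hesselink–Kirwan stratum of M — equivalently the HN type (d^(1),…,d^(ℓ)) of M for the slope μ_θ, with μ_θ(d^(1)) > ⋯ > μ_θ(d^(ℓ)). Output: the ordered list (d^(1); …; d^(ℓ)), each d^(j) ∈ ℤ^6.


Barcode: M ≅ I[1,3], I[2,2], I[4,6], I[5,5], I[5,6]. HN layers by μ_θ (4 steps, strictly decreasing):
  μ^(1)=29; μ^(2)=24; μ^(3)=-1; μ^(4)=-31

((0, 0, 0, 0, 1, 0); (0, 0, 0, 0, 2, 2); (0, 1, 0, 0, 0, 0); (1, 1, 1, 1, 0, 0))


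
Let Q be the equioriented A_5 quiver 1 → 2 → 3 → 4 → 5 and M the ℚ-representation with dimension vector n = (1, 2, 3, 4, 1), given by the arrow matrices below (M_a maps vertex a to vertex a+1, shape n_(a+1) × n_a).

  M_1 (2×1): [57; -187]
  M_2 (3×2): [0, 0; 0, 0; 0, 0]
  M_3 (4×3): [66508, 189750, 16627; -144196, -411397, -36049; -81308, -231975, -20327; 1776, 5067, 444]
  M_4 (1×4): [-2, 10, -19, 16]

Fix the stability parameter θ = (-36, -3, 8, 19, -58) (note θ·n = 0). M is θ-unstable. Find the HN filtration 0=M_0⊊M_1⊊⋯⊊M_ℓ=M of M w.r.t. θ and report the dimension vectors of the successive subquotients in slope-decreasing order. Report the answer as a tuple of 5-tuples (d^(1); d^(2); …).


Via rank(M_{q-1}∘⋯∘M_p): M ≅ I[1,2], I[2,2], I[3,3], I[3,4], I[3,5], I[4,4]^2.
μ_θ-semistable layers: μ^(1)=19; μ^(2)=8; μ^(3)=-3; μ^(4)=-31/3; μ^(5)=-36

((0, 0, 0, 3, 0); (0, 0, 2, 0, 0); (0, 2, 0, 0, 0); (0, 0, 1, 1, 1); (1, 0, 0, 0, 0))


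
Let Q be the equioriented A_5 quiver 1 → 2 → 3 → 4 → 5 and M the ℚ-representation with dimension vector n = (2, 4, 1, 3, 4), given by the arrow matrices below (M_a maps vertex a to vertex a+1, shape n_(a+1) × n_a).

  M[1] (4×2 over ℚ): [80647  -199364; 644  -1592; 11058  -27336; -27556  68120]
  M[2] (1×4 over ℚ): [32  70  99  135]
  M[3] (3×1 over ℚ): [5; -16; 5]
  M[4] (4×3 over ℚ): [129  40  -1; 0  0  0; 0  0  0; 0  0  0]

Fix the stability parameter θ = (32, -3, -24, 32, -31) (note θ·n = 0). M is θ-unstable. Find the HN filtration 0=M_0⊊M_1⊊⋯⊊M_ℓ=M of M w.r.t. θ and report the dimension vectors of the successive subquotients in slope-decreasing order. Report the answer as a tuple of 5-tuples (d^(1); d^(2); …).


Interval decomposition of M: I[1,2], I[1,4], I[2,2]^2, I[4,4], I[4,5], I[5,5]^3.
HN type (ℓ=6): μ^(1)=32; μ^(2)=29/2; μ^(3)=5/3; μ^(4)=1/2; μ^(5)=-3; μ^(6)=-31

((0, 0, 0, 2, 0); (1, 1, 0, 0, 0); (1, 1, 1, 0, 0); (0, 0, 0, 1, 1); (0, 2, 0, 0, 0); (0, 0, 0, 0, 3))


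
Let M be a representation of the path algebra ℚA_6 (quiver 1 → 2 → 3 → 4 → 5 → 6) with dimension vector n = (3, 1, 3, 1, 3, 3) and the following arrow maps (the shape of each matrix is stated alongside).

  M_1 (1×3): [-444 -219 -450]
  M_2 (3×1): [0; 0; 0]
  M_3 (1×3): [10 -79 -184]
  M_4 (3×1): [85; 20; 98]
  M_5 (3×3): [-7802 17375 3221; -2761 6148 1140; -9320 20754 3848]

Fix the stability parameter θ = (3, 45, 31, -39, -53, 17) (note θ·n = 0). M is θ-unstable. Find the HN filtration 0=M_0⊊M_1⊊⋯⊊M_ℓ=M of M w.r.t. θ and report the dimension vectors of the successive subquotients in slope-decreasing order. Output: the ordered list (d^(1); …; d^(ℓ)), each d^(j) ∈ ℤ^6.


Interval decomposition of M: I[1,1]^2, I[1,2], I[3,3]^2, I[3,6], I[5,6]^2.
HN type (ℓ=6): μ^(1)=45; μ^(2)=31; μ^(3)=17; μ^(4)=3; μ^(5)=-61/3; μ^(6)=-53

((0, 1, 0, 0, 0, 0); (0, 0, 2, 0, 0, 0); (0, 0, 0, 0, 0, 3); (3, 0, 0, 0, 0, 0); (0, 0, 1, 1, 1, 0); (0, 0, 0, 0, 2, 0))


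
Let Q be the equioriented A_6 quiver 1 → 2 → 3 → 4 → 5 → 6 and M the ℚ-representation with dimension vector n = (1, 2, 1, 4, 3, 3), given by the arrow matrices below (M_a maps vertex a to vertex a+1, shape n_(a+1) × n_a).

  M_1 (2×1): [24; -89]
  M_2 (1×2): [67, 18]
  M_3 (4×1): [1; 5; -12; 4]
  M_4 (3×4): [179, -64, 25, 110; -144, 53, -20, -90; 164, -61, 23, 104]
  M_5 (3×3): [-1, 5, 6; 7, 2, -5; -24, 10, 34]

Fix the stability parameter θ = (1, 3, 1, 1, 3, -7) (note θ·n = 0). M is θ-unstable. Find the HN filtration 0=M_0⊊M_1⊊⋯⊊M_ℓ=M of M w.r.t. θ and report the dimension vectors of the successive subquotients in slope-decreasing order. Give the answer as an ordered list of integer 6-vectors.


Barcode: M ≅ I[1,5], I[2,2], I[4,4], I[4,6]^2, I[6,6]. HN layers by μ_θ (5 steps, strictly decreasing):
  μ^(1)=3; μ^(2)=5/3; μ^(3)=1; μ^(4)=-1; μ^(5)=-7

((0, 1, 0, 0, 1, 0); (0, 1, 1, 1, 0, 0); (1, 0, 0, 1, 0, 0); (0, 0, 0, 2, 2, 2); (0, 0, 0, 0, 0, 1))


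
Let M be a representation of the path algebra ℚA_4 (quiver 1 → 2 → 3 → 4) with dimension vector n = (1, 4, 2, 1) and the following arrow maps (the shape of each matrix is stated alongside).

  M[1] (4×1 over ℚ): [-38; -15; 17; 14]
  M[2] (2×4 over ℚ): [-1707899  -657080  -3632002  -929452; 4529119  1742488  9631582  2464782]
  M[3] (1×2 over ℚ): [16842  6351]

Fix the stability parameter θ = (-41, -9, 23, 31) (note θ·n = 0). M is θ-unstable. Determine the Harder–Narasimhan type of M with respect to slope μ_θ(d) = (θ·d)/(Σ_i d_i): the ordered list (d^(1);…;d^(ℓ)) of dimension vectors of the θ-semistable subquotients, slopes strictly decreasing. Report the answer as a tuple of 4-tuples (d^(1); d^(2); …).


Interval decomposition of M: I[1,2], I[2,2], I[2,3], I[2,4].
HN type (ℓ=4): μ^(1)=31; μ^(2)=23; μ^(3)=-9; μ^(4)=-41

((0, 0, 0, 1); (0, 0, 2, 0); (0, 4, 0, 0); (1, 0, 0, 0))


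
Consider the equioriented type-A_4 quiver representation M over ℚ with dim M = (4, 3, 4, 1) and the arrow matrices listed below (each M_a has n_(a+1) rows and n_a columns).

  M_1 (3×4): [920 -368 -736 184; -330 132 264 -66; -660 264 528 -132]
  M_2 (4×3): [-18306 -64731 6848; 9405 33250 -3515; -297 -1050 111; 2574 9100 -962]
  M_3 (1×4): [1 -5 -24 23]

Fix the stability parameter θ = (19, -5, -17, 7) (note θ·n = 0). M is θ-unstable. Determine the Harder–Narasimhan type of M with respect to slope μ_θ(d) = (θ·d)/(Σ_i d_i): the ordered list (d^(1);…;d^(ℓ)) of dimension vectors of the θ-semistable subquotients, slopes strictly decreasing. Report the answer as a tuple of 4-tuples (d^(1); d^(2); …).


Barcode: M ≅ I[1,1]^3, I[1,4], I[2,2], I[2,3], I[3,3]^2. HN layers by μ_θ (6 steps, strictly decreasing):
  μ^(1)=19; μ^(2)=7; μ^(3)=-1; μ^(4)=-5; μ^(5)=-11; μ^(6)=-17

((3, 0, 0, 0); (0, 0, 0, 1); (1, 1, 1, 0); (0, 1, 0, 0); (0, 1, 1, 0); (0, 0, 2, 0))


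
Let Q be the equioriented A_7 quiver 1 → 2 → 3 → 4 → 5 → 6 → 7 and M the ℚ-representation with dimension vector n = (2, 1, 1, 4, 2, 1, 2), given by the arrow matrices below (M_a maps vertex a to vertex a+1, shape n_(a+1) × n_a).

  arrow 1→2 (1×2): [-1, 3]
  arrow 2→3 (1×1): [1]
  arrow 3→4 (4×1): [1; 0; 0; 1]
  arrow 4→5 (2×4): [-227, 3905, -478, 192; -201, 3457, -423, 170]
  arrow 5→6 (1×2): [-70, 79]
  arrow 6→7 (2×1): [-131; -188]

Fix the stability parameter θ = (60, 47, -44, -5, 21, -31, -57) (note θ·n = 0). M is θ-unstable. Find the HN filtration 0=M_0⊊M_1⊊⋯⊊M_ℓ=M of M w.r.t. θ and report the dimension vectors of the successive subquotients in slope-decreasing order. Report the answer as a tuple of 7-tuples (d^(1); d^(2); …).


Barcode: M ≅ I[1,1], I[1,7], I[4,4]^2, I[4,5], I[7,7]. HN layers by μ_θ (5 steps, strictly decreasing):
  μ^(1)=60; μ^(2)=21; μ^(3)=-9/7; μ^(4)=-5; μ^(5)=-57

((1, 0, 0, 0, 0, 0, 0); (0, 0, 0, 0, 1, 0, 0); (1, 1, 1, 1, 1, 1, 1); (0, 0, 0, 3, 0, 0, 0); (0, 0, 0, 0, 0, 0, 1))


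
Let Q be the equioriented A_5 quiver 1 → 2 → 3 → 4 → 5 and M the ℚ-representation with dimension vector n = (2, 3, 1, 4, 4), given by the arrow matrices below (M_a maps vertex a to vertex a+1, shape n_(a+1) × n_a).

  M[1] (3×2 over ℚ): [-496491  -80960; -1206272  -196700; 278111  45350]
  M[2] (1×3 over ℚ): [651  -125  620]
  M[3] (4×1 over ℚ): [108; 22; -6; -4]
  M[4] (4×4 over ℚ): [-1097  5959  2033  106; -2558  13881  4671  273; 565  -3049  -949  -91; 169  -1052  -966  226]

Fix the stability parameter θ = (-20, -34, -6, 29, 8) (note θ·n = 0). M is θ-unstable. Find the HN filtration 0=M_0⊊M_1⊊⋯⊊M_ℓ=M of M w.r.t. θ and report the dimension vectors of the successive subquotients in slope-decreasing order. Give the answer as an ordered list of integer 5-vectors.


Barcode: M ≅ I[1,2], I[1,4], I[2,2], I[4,5]^3, I[5,5]. HN layers by μ_θ (6 steps, strictly decreasing):
  μ^(1)=29; μ^(2)=37/2; μ^(3)=8; μ^(4)=-6; μ^(5)=-27; μ^(6)=-34

((0, 0, 0, 1, 0); (0, 0, 0, 3, 3); (0, 0, 0, 0, 1); (0, 0, 1, 0, 0); (2, 2, 0, 0, 0); (0, 1, 0, 0, 0))


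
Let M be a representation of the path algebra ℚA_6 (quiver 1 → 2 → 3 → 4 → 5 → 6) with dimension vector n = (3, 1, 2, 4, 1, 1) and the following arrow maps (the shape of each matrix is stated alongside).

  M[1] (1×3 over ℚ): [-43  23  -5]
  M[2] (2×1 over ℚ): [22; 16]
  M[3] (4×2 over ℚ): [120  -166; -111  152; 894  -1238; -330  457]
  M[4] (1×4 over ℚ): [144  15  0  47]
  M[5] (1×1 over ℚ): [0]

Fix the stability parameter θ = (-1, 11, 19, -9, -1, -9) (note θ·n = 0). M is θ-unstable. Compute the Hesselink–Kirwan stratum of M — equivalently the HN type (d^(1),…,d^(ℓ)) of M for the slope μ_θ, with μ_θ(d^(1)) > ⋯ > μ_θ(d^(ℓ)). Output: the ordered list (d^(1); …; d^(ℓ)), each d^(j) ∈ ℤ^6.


Interval decomposition of M: I[1,1]^2, I[1,5], I[3,4], I[4,4]^2, I[6,6].
HN type (ℓ=3): μ^(1)=5; μ^(2)=-1; μ^(3)=-9

((0, 1, 2, 2, 1, 0); (3, 0, 0, 0, 0, 0); (0, 0, 0, 2, 0, 1))


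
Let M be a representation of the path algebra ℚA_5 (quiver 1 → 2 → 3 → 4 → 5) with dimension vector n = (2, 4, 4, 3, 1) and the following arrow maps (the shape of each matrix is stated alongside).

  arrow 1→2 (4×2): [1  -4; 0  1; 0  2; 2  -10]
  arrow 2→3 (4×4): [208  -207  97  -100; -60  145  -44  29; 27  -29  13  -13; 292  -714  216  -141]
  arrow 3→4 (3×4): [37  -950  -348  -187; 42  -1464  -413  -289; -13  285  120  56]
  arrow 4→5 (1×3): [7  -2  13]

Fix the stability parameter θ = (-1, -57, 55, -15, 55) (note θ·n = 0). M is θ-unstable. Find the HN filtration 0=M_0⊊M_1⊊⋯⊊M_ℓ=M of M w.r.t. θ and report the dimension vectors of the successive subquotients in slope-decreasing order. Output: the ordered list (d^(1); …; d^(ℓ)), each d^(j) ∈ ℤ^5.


Via rank(M_{q-1}∘⋯∘M_p): M ≅ I[1,4], I[1,5], I[2,3], I[2,4].
μ_θ-semistable layers: μ^(1)=55; μ^(2)=20; μ^(3)=-29; μ^(4)=-57

((0, 0, 1, 0, 1); (0, 0, 3, 3, 0); (2, 2, 0, 0, 0); (0, 2, 0, 0, 0))


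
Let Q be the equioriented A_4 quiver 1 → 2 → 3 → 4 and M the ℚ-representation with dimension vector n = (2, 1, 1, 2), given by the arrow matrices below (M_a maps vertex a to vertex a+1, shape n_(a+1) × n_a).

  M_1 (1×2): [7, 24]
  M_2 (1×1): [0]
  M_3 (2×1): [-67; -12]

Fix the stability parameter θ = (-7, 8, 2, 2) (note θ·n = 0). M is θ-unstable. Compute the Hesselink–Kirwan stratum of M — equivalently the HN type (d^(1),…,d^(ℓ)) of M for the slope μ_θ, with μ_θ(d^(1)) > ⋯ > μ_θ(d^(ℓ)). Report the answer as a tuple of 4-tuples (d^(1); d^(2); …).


Via rank(M_{q-1}∘⋯∘M_p): M ≅ I[1,1], I[1,2], I[3,4], I[4,4].
μ_θ-semistable layers: μ^(1)=8; μ^(2)=2; μ^(3)=-7

((0, 1, 0, 0); (0, 0, 1, 2); (2, 0, 0, 0))


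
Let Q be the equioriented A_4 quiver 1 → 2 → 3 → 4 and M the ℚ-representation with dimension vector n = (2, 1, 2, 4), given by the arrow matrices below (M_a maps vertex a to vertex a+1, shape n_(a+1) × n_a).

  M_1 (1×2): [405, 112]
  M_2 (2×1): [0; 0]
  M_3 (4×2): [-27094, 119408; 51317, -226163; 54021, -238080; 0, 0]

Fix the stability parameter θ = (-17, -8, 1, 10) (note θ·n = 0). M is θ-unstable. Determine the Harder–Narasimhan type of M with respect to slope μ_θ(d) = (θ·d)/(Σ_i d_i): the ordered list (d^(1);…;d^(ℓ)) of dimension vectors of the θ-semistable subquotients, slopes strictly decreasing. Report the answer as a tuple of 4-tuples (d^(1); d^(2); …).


Via rank(M_{q-1}∘⋯∘M_p): M ≅ I[1,1], I[1,2], I[3,4]^2, I[4,4]^2.
μ_θ-semistable layers: μ^(1)=10; μ^(2)=1; μ^(3)=-8; μ^(4)=-17

((0, 0, 0, 4); (0, 0, 2, 0); (0, 1, 0, 0); (2, 0, 0, 0))


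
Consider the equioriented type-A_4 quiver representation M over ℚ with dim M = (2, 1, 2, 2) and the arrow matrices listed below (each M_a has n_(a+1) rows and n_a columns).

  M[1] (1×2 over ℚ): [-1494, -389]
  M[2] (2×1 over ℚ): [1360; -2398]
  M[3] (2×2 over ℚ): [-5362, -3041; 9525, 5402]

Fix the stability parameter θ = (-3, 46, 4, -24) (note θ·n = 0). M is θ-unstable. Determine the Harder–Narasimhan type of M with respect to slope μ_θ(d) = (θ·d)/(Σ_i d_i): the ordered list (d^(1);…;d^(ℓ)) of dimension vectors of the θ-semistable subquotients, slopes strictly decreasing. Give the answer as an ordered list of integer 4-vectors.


Barcode: M ≅ I[1,1], I[1,4], I[3,4]. HN layers by μ_θ (3 steps, strictly decreasing):
  μ^(1)=26/3; μ^(2)=-3; μ^(3)=-10

((0, 1, 1, 1); (2, 0, 0, 0); (0, 0, 1, 1))


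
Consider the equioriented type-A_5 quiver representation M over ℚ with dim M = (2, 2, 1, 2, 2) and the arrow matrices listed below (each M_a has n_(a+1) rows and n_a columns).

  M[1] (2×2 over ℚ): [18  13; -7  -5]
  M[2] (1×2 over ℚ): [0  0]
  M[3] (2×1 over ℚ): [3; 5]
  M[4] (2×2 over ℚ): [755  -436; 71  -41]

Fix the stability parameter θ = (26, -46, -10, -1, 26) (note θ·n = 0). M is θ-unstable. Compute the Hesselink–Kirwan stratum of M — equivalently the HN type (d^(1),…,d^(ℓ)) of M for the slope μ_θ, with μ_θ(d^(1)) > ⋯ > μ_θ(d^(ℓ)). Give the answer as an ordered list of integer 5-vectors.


Via rank(M_{q-1}∘⋯∘M_p): M ≅ I[1,2]^2, I[3,5], I[4,5].
μ_θ-semistable layers: μ^(1)=26; μ^(2)=-1; μ^(3)=-10

((0, 0, 0, 0, 2); (0, 0, 0, 2, 0); (2, 2, 1, 0, 0))


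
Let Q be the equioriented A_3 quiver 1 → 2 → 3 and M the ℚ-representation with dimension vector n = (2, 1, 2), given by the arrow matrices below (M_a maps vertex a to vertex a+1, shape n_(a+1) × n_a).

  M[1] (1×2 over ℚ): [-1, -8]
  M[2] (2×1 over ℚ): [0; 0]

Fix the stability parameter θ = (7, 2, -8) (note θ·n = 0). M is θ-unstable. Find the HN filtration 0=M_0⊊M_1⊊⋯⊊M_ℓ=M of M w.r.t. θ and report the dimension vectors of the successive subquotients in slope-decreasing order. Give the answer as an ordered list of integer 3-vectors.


Barcode: M ≅ I[1,1], I[1,2], I[3,3]^2. HN layers by μ_θ (3 steps, strictly decreasing):
  μ^(1)=7; μ^(2)=9/2; μ^(3)=-8

((1, 0, 0); (1, 1, 0); (0, 0, 2))


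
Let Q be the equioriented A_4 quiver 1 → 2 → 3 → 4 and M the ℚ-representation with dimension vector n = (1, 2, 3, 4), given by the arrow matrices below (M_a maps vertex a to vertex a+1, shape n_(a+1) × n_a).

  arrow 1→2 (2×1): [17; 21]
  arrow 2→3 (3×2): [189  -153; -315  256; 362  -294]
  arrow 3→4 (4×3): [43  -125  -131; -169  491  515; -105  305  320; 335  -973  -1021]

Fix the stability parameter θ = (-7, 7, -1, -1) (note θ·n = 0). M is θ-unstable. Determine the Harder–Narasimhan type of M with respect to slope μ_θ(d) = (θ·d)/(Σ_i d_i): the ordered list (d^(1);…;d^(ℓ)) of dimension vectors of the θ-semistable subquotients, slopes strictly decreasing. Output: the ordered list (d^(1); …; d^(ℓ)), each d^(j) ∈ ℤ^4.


Interval decomposition of M: I[1,4], I[2,3], I[3,4], I[4,4]^2.
HN type (ℓ=4): μ^(1)=3; μ^(2)=5/3; μ^(3)=-1; μ^(4)=-7

((0, 1, 1, 0); (0, 1, 1, 1); (0, 0, 1, 3); (1, 0, 0, 0))


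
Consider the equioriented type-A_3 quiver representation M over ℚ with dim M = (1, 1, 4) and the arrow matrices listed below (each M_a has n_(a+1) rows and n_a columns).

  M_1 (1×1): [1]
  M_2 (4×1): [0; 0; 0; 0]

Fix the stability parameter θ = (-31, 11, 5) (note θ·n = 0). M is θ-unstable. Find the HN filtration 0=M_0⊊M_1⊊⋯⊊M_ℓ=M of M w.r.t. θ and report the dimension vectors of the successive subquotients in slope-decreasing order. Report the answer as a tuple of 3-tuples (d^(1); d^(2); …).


Barcode: M ≅ I[1,2], I[3,3]^4. HN layers by μ_θ (3 steps, strictly decreasing):
  μ^(1)=11; μ^(2)=5; μ^(3)=-31

((0, 1, 0); (0, 0, 4); (1, 0, 0))


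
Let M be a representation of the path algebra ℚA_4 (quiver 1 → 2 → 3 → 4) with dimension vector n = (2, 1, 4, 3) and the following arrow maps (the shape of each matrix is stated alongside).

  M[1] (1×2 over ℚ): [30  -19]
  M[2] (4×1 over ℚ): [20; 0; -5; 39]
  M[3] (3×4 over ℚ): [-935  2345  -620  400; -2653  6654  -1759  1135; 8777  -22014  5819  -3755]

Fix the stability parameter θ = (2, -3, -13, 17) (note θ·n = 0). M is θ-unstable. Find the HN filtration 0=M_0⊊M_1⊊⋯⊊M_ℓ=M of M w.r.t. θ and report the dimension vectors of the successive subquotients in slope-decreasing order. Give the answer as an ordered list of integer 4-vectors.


Barcode: M ≅ I[1,1], I[1,3], I[3,3], I[3,4]^2, I[4,4]. HN layers by μ_θ (4 steps, strictly decreasing):
  μ^(1)=17; μ^(2)=2; μ^(3)=-14/3; μ^(4)=-13

((0, 0, 0, 3); (1, 0, 0, 0); (1, 1, 1, 0); (0, 0, 3, 0))


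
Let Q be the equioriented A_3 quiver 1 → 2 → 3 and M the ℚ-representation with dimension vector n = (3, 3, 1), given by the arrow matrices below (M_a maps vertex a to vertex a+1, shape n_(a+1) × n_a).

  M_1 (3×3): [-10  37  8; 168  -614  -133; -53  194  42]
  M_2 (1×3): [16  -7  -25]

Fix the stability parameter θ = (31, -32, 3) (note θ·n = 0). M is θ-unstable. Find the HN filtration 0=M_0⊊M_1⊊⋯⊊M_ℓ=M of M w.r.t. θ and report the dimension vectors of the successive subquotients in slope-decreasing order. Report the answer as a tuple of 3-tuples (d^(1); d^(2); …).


Interval decomposition of M: I[1,2]^2, I[1,3].
HN type (ℓ=2): μ^(1)=3; μ^(2)=-1/2

((0, 0, 1); (3, 3, 0))


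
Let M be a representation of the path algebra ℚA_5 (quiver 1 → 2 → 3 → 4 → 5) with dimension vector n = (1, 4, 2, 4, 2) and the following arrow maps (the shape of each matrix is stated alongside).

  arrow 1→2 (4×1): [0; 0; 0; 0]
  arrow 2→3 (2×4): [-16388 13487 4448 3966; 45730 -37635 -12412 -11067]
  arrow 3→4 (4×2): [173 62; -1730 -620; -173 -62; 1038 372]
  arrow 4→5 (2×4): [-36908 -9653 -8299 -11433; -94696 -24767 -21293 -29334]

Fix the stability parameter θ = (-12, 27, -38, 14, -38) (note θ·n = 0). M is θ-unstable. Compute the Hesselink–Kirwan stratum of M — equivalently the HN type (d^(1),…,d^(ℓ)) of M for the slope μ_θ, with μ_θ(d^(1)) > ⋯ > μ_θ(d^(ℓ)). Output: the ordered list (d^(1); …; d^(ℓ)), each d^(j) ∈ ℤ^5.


Via rank(M_{q-1}∘⋯∘M_p): M ≅ I[1,1], I[2,2]^2, I[2,3], I[2,5], I[4,4]^2, I[4,5].
μ_θ-semistable layers: μ^(1)=27; μ^(2)=14; μ^(3)=-11/2; μ^(4)=-35/4; μ^(5)=-12

((0, 2, 0, 0, 0); (0, 0, 0, 2, 0); (0, 1, 1, 0, 0); (0, 1, 1, 1, 1); (1, 0, 0, 1, 1))


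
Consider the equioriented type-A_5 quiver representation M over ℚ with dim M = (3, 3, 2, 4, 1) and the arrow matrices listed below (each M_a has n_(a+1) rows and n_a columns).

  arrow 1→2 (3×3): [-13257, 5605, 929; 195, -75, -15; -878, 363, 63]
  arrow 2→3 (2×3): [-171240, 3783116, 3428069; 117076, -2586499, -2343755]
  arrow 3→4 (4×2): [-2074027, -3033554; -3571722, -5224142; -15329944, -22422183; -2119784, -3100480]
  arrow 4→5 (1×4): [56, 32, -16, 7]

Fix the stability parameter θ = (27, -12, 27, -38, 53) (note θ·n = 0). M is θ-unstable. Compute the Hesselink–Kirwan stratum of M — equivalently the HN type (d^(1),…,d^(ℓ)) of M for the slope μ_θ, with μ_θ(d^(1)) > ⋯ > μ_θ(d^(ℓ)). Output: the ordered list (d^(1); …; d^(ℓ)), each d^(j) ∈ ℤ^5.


Barcode: M ≅ I[1,1], I[1,4]^2, I[2,2], I[4,4], I[4,5]. HN layers by μ_θ (5 steps, strictly decreasing):
  μ^(1)=53; μ^(2)=27; μ^(3)=1; μ^(4)=-12; μ^(5)=-38

((0, 0, 0, 0, 1); (1, 0, 0, 0, 0); (2, 2, 2, 2, 0); (0, 1, 0, 0, 0); (0, 0, 0, 2, 0))


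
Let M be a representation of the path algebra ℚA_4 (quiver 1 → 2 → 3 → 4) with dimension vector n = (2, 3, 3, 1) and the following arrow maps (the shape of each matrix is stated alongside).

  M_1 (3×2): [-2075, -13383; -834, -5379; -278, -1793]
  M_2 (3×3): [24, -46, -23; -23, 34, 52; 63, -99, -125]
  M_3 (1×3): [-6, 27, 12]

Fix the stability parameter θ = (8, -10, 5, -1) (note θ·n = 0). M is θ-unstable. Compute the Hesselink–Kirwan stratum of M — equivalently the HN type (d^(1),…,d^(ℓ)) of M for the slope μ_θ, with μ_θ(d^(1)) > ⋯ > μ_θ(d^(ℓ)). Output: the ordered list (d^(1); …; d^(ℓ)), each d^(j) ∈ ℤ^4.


Interval decomposition of M: I[1,3], I[1,4], I[2,3].
HN type (ℓ=4): μ^(1)=5; μ^(2)=2; μ^(3)=-1; μ^(4)=-10

((0, 0, 2, 0); (0, 0, 1, 1); (2, 2, 0, 0); (0, 1, 0, 0))


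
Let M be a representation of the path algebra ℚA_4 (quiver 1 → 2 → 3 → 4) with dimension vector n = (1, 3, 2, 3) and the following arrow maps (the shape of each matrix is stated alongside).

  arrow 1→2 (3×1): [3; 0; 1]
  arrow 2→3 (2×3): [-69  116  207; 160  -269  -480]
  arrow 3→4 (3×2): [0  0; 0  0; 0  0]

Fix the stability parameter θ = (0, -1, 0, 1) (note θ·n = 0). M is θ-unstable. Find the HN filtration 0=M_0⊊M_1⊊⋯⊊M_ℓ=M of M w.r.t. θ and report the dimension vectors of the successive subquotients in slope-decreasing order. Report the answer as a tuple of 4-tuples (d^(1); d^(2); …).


Interval decomposition of M: I[1,2], I[2,3]^2, I[4,4]^3.
HN type (ℓ=4): μ^(1)=1; μ^(2)=0; μ^(3)=-1/2; μ^(4)=-1

((0, 0, 0, 3); (0, 0, 2, 0); (1, 1, 0, 0); (0, 2, 0, 0))


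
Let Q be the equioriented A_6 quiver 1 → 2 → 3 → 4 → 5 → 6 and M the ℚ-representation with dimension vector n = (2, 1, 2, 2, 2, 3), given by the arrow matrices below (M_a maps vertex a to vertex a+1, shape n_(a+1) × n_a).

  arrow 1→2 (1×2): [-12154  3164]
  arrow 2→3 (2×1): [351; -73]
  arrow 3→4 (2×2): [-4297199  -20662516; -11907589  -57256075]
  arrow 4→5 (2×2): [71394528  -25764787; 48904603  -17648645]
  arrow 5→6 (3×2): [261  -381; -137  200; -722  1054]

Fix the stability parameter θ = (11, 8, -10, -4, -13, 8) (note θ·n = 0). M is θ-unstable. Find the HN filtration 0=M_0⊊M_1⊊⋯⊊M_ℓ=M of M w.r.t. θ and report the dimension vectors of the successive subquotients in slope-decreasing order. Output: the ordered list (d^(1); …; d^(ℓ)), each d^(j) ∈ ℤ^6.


Barcode: M ≅ I[1,1], I[1,6], I[3,6], I[6,6]. HN layers by μ_θ (5 steps, strictly decreasing):
  μ^(1)=11; μ^(2)=8; μ^(3)=-8/5; μ^(4)=-17/2; μ^(5)=-10

((1, 0, 0, 0, 0, 0); (0, 0, 0, 0, 0, 3); (1, 1, 1, 1, 1, 0); (0, 0, 0, 1, 1, 0); (0, 0, 1, 0, 0, 0))


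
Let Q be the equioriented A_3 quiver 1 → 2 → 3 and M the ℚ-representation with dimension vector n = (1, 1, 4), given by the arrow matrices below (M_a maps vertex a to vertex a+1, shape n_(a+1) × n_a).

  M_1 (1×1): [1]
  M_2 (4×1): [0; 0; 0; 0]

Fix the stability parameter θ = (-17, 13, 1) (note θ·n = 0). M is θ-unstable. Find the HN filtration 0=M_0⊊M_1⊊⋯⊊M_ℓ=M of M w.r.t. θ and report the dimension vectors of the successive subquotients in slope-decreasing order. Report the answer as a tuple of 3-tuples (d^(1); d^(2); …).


Via rank(M_{q-1}∘⋯∘M_p): M ≅ I[1,2], I[3,3]^4.
μ_θ-semistable layers: μ^(1)=13; μ^(2)=1; μ^(3)=-17

((0, 1, 0); (0, 0, 4); (1, 0, 0))


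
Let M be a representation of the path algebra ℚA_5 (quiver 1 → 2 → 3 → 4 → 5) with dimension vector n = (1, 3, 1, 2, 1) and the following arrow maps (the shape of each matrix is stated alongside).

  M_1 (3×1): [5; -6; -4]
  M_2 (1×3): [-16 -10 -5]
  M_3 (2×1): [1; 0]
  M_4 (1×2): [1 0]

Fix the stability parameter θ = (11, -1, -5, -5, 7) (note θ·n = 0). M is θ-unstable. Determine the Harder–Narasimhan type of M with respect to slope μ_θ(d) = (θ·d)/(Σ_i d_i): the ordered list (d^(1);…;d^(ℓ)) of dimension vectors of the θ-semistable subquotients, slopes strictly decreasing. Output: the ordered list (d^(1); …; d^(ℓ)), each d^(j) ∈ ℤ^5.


Interval decomposition of M: I[1,2], I[2,2], I[2,5], I[4,4].
HN type (ℓ=5): μ^(1)=7; μ^(2)=5; μ^(3)=-1; μ^(4)=-11/3; μ^(5)=-5

((0, 0, 0, 0, 1); (1, 1, 0, 0, 0); (0, 1, 0, 0, 0); (0, 1, 1, 1, 0); (0, 0, 0, 1, 0))


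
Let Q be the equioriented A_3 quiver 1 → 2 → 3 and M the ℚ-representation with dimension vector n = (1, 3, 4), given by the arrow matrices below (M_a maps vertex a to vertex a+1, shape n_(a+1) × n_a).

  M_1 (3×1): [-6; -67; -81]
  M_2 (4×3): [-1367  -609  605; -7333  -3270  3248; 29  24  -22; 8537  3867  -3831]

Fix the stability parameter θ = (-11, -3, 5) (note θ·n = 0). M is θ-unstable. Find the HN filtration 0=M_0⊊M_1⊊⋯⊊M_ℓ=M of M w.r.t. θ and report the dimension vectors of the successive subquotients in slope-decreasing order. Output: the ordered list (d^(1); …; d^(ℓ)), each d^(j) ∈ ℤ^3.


Via rank(M_{q-1}∘⋯∘M_p): M ≅ I[1,2], I[2,3]^2, I[3,3]^2.
μ_θ-semistable layers: μ^(1)=5; μ^(2)=-3; μ^(3)=-11

((0, 0, 4); (0, 3, 0); (1, 0, 0))


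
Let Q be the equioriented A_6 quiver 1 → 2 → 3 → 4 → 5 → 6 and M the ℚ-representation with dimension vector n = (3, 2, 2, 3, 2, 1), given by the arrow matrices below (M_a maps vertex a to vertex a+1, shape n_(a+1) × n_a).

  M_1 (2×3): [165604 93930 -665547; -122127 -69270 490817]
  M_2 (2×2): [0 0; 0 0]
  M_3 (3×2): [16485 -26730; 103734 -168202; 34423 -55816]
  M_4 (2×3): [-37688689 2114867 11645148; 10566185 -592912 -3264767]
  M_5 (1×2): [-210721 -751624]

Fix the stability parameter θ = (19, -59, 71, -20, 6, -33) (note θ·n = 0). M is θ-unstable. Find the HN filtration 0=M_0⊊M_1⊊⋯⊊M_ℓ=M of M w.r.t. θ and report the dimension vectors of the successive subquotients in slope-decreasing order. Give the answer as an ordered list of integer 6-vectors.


Barcode: M ≅ I[1,1], I[1,2]^2, I[3,5], I[3,6], I[4,4]. HN layers by μ_θ (3 steps, strictly decreasing):
  μ^(1)=19; μ^(2)=6; μ^(3)=-20

((1, 0, 1, 1, 1, 0); (0, 0, 1, 1, 1, 1); (2, 2, 0, 1, 0, 0))


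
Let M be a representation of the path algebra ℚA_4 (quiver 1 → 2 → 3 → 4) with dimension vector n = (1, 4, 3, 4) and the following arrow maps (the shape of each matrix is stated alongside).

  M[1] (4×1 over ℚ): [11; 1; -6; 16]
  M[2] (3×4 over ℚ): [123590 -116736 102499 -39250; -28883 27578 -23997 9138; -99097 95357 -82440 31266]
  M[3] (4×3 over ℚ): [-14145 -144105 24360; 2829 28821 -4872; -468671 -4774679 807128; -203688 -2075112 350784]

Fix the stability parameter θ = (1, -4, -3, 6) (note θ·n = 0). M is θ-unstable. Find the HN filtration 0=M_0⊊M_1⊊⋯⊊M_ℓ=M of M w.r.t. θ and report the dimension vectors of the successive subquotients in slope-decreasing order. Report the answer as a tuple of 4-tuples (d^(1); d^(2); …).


Via rank(M_{q-1}∘⋯∘M_p): M ≅ I[1,4], I[2,2], I[2,3]^2, I[4,4]^3.
μ_θ-semistable layers: μ^(1)=6; μ^(2)=-2; μ^(3)=-3; μ^(4)=-4

((0, 0, 0, 4); (1, 1, 1, 0); (0, 0, 2, 0); (0, 3, 0, 0))


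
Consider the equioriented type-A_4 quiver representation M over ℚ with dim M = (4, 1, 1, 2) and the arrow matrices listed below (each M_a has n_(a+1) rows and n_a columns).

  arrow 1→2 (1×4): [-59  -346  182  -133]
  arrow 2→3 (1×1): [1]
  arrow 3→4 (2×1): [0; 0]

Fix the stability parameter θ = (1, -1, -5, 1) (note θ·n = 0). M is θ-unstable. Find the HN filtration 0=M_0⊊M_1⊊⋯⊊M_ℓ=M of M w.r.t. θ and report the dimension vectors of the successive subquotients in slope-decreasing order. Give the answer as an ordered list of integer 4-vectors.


Barcode: M ≅ I[1,1]^3, I[1,3], I[4,4]^2. HN layers by μ_θ (2 steps, strictly decreasing):
  μ^(1)=1; μ^(2)=-5/3

((3, 0, 0, 2); (1, 1, 1, 0))


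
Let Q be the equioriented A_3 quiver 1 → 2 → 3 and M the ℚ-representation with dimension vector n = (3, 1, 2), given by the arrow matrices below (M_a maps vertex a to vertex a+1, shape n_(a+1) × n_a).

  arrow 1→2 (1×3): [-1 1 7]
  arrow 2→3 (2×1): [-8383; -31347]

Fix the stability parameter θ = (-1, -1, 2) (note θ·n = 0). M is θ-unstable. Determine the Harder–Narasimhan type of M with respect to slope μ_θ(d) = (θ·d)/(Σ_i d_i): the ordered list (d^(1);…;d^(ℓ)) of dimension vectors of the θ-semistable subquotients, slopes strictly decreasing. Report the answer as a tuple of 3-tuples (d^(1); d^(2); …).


Interval decomposition of M: I[1,1]^2, I[1,3], I[3,3].
HN type (ℓ=2): μ^(1)=2; μ^(2)=-1

((0, 0, 2); (3, 1, 0))


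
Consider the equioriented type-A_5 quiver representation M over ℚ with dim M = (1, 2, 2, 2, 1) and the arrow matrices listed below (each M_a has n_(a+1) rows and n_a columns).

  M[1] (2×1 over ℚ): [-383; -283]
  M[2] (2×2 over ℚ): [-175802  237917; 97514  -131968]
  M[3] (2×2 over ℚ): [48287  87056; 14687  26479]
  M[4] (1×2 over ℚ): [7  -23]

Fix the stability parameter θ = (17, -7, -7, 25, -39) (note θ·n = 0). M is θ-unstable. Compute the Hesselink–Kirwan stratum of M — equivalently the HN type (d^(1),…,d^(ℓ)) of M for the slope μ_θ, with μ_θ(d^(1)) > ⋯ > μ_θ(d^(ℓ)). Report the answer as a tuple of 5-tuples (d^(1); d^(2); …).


Interval decomposition of M: I[1,5], I[2,4].
HN type (ℓ=3): μ^(1)=25; μ^(2)=-11/5; μ^(3)=-7

((0, 0, 0, 1, 0); (1, 1, 1, 1, 1); (0, 1, 1, 0, 0))


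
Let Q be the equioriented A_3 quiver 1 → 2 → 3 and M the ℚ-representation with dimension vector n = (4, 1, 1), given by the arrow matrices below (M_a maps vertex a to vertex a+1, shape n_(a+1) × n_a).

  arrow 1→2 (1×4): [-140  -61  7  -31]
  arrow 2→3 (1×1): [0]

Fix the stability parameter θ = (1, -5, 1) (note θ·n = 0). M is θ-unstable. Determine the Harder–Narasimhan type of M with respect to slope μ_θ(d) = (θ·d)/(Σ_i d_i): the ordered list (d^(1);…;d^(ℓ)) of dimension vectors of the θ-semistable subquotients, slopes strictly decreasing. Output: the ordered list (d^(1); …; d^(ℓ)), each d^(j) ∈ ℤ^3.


Interval decomposition of M: I[1,1]^3, I[1,2], I[3,3].
HN type (ℓ=2): μ^(1)=1; μ^(2)=-2

((3, 0, 1); (1, 1, 0))


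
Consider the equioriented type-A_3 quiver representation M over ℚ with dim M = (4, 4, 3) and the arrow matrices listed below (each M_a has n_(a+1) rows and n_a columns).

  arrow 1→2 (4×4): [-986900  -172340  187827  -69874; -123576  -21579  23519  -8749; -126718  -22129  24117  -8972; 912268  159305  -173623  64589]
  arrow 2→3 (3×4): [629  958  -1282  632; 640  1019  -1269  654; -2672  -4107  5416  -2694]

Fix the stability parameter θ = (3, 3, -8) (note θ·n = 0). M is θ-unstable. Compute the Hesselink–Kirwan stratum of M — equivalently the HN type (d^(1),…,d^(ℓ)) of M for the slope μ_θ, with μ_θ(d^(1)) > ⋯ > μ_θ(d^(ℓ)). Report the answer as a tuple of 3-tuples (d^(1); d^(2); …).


Via rank(M_{q-1}∘⋯∘M_p): M ≅ I[1,1], I[1,3]^3, I[2,2].
μ_θ-semistable layers: μ^(1)=3; μ^(2)=-2/3

((1, 1, 0); (3, 3, 3))


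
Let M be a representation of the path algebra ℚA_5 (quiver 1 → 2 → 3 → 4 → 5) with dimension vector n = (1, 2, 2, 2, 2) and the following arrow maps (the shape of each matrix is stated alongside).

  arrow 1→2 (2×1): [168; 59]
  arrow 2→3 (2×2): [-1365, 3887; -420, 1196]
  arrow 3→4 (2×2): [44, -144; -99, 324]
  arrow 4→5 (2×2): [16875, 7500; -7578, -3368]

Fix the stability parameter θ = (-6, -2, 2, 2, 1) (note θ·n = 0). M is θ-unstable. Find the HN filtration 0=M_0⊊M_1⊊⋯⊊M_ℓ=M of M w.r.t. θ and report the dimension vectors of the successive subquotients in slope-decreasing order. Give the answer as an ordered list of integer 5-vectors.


Barcode: M ≅ I[1,4], I[2,2], I[3,3], I[4,5], I[5,5]. HN layers by μ_θ (5 steps, strictly decreasing):
  μ^(1)=2; μ^(2)=3/2; μ^(3)=1; μ^(4)=-2; μ^(5)=-6

((0, 0, 2, 1, 0); (0, 0, 0, 1, 1); (0, 0, 0, 0, 1); (0, 2, 0, 0, 0); (1, 0, 0, 0, 0))


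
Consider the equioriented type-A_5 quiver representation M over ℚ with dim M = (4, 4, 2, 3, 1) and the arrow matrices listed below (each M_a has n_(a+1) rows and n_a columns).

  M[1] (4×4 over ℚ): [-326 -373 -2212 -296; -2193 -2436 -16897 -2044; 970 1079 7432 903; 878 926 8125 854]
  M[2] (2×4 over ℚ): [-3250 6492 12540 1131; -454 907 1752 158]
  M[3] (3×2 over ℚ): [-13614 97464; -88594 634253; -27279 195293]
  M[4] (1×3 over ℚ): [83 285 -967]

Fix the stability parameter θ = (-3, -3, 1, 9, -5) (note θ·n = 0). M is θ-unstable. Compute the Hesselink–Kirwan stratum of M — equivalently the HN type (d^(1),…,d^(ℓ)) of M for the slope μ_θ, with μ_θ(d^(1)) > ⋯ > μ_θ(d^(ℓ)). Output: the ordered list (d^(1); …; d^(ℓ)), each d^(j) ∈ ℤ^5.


Interval decomposition of M: I[1,2]^2, I[1,4], I[1,5], I[4,4].
HN type (ℓ=4): μ^(1)=9; μ^(2)=2; μ^(3)=1; μ^(4)=-3

((0, 0, 0, 2, 0); (0, 0, 0, 1, 1); (0, 0, 2, 0, 0); (4, 4, 0, 0, 0))


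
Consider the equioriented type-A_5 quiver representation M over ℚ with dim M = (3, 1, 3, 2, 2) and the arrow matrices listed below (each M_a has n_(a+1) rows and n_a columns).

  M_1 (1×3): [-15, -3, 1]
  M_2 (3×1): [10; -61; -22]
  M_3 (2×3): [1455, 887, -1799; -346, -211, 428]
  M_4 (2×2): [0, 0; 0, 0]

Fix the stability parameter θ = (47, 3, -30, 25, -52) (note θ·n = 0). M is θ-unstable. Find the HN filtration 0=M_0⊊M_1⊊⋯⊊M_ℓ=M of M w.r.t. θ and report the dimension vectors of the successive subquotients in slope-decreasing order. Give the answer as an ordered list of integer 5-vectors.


Via rank(M_{q-1}∘⋯∘M_p): M ≅ I[1,1]^2, I[1,4], I[3,3], I[3,4], I[5,5]^2.
μ_θ-semistable layers: μ^(1)=47; μ^(2)=25; μ^(3)=20/3; μ^(4)=-30; μ^(5)=-52

((2, 0, 0, 0, 0); (0, 0, 0, 2, 0); (1, 1, 1, 0, 0); (0, 0, 2, 0, 0); (0, 0, 0, 0, 2))


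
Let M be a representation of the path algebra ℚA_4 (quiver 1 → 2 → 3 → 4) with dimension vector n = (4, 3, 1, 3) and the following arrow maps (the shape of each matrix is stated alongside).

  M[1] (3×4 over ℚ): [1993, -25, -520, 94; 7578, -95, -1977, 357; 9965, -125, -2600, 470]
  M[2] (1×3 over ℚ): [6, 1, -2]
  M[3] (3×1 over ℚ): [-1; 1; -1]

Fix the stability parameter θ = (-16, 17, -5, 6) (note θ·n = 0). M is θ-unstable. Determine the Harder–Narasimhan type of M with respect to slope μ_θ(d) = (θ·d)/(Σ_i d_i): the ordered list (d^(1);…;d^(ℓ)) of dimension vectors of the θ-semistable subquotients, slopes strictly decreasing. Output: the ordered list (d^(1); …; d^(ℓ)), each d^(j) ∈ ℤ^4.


Interval decomposition of M: I[1,1]^2, I[1,2], I[1,4], I[2,2], I[4,4]^2.
HN type (ℓ=3): μ^(1)=17; μ^(2)=6; μ^(3)=-16

((0, 2, 0, 0); (0, 1, 1, 3); (4, 0, 0, 0))


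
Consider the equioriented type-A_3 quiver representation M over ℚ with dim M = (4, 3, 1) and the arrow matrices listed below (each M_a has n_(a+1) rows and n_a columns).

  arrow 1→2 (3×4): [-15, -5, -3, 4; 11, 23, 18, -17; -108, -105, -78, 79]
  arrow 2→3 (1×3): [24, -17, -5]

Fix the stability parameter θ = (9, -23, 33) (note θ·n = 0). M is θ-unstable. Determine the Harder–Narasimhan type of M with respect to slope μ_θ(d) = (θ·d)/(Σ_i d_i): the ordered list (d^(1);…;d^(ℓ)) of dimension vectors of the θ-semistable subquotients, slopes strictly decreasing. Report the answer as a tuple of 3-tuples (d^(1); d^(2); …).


Interval decomposition of M: I[1,1], I[1,2]^2, I[1,3].
HN type (ℓ=3): μ^(1)=33; μ^(2)=9; μ^(3)=-7

((0, 0, 1); (1, 0, 0); (3, 3, 0))
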